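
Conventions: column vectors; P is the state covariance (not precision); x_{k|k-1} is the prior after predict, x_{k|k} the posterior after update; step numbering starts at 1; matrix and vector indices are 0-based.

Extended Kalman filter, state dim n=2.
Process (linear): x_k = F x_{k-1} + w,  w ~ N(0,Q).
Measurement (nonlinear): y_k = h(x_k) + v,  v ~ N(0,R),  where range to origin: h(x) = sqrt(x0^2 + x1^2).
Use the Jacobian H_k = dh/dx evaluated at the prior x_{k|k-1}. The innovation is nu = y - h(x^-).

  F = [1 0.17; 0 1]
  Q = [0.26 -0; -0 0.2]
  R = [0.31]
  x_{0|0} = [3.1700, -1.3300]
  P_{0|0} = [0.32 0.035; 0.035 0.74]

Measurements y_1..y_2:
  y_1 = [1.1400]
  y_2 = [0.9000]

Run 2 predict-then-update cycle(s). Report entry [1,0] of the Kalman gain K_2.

step 1: x^-=[2.9439, -1.3300]  P^-=[0.6133 0.1608; 0.1608 0.9400]  H_jac=[0.9113 -0.4117]  S=[0.8580]  K=[0.5742; -0.2803]  nu=[-2.0904]  x^+=[1.7435, -0.7441]  P^+=[0.3304 0.2989; 0.2989 0.8726]
step 2: x^-=[1.6170, -0.7441]  P^-=[0.7172 0.4472; 0.4472 1.0726]  H_jac=[0.9084 -0.4180]  S=[0.7496]  K=[0.6197; -0.0562]  nu=[-0.8800]  x^+=[1.0716, -0.6947]  P^+=[0.4293 0.4733; 0.4733 1.0702]

K[1,0] = -0.0562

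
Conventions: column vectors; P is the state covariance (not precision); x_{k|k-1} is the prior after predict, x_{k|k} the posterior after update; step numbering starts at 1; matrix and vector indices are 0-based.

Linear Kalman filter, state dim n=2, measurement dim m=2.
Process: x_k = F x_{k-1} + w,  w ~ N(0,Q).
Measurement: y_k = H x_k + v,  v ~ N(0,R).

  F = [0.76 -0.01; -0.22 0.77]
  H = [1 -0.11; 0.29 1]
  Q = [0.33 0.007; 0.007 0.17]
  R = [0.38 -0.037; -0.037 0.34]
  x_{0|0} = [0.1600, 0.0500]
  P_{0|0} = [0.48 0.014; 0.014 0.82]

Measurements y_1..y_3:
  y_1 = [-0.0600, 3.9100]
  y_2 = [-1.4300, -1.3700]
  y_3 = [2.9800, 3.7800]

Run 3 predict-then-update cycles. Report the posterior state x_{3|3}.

step 1: x^-=[0.1211, 0.0033]  P^-=[0.6071 -0.0713; -0.0713 0.6747]  S=[1.0110 -0.0042; -0.0042 1.0243]  K=[0.6087 0.1047; -0.1413 0.6379]  nu=[-0.1807, 3.8716]  x^+=[0.4166, 2.4983]  P^+=[0.2218 -0.0512; -0.0512 0.2370]
step 2: x^-=[0.2916, 1.8321]  P^-=[0.4589 -0.0620; -0.0620 0.3386]  S=[0.8567 -0.0012; -0.0012 0.6812]  K=[0.5438 0.1053; -0.1152 0.4704]  nu=[-1.5201, -3.2866]  x^+=[-0.8811, 0.4611]  P^+=[0.1982 -0.0418; -0.0418 0.1763]
step 3: x^-=[-0.6742, 0.5488]  P^-=[0.4451 -0.0520; -0.0520 0.2983]  S=[0.8402 0.0089; 0.0089 0.6455]  K=[0.5354 0.1120; -0.1056 0.4402]  nu=[3.7146, 3.4267]  x^+=[1.6983, 1.6647]  P^+=[0.1951 -0.0383; -0.0383 0.1647]

x_post = [1.6983, 1.6647]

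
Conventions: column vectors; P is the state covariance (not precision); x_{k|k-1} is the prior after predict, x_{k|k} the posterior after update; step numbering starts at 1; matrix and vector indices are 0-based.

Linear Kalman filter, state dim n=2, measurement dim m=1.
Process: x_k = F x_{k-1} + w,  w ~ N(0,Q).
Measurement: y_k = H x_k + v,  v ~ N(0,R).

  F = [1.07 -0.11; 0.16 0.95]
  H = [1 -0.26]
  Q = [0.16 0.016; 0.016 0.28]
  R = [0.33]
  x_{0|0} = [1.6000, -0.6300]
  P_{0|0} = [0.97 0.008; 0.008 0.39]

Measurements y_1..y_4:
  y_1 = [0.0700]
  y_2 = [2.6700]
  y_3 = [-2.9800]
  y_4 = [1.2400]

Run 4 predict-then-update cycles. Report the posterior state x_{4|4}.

x_post = [0.2873, 0.0690]

step 1: x^-=[1.7813, -0.3425]  P^-=[1.2734 0.1493; 0.1493 0.6592]  S=[1.5703]  K=[0.7862; -0.0141]  nu=[-1.8004]  x^+=[0.3659, -0.3172]  P^+=[0.3028 0.1667; 0.1667 0.6589]
step 2: x^-=[0.4264, -0.2428]  P^-=[0.4754 0.1655; 0.1655 0.9331]  S=[0.7824]  K=[0.5526; -0.0986]  nu=[2.1805]  x^+=[1.6313, -0.4577]  P^+=[0.2365 0.2081; 0.2081 0.9255]
step 3: x^-=[1.7959, -0.1738]  P^-=[0.3929 0.1676; 0.1676 1.1846]  S=[0.7158]  K=[0.4880; -0.1961]  nu=[-4.8211]  x^+=[-0.5570, 0.7714]  P^+=[0.2224 0.2361; 0.2361 1.1571]
step 4: x^-=[-0.6808, 0.6437]  P^-=[0.3731 0.1690; 0.1690 1.4017]  S=[0.7099]  K=[0.4636; -0.2752]  nu=[2.0882]  x^+=[0.2873, 0.0690]  P^+=[0.2205 0.2596; 0.2596 1.3479]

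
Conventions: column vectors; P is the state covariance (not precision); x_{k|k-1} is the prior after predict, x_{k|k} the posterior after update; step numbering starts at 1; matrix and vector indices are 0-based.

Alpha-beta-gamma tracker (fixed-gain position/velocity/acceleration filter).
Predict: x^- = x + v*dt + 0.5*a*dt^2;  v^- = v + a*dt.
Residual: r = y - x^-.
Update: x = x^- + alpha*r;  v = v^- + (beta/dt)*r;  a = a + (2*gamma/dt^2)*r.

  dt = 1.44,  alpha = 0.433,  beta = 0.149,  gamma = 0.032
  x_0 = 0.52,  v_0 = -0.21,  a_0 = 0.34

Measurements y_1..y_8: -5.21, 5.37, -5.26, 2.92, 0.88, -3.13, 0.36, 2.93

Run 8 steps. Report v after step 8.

step 1: x_pred=0.5701  r=-5.7801  x^+=-1.9327  v^+=-0.3185  a^+=0.1616
step 2: x_pred=-2.2237  r=7.5937  x^+=1.0643  v^+=0.7000  a^+=0.3960
step 3: x_pred=2.4828  r=-7.7428  x^+=-0.8698  v^+=0.4690  a^+=0.1570
step 4: x_pred=-0.0317  r=2.9517  x^+=1.2464  v^+=1.0005  a^+=0.2481
step 5: x_pred=2.9444  r=-2.0644  x^+=2.0505  v^+=1.1442  a^+=0.1844
step 6: x_pred=3.8892  r=-7.0192  x^+=0.8499  v^+=0.6834  a^+=-0.0323
step 7: x_pred=1.8005  r=-1.4405  x^+=1.1768  v^+=0.4879  a^+=-0.0767
step 8: x_pred=1.7998  r=1.1302  x^+=2.2892  v^+=0.4943  a^+=-0.0418

v_post = 0.4943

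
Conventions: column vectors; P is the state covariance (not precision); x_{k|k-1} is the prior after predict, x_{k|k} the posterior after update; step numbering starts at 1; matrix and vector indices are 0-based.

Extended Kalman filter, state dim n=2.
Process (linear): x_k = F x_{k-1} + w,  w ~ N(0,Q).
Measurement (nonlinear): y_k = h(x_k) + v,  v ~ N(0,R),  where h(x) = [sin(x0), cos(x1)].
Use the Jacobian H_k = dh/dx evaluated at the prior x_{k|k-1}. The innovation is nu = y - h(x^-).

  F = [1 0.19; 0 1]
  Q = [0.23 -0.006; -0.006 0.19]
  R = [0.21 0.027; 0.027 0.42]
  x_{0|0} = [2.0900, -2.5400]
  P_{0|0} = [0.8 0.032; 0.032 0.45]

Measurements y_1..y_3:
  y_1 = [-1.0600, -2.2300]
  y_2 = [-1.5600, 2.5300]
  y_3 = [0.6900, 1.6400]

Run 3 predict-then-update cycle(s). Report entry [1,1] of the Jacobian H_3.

H_jac[1,1] = -0.5776

step 1: x^-=[1.6074, -2.5400]  P^-=[1.0584 0.1115; 0.1115 0.6400]  H_jac=[-0.0366 0.0000; 0.0000 0.5660]  S=[0.2114 0.0247; 0.0247 0.6250]  K=[-0.1959 0.1087; -0.0874 0.5830]  nu=[-2.0593, -1.4056]  x^+=[1.8580, -3.1795]  P^+=[1.0440 0.0713; 0.0713 0.4285]
step 2: x^-=[1.2539, -3.1795]  P^-=[1.3165 0.1467; 0.1467 0.6185]  H_jac=[0.3116 0.0000; 0.0000 -0.0379]  S=[0.3378 0.0253; 0.0253 0.4209]  K=[1.2208 -0.0865; 0.1401 -0.0641]  nu=[-2.5102, 3.5293]  x^+=[-2.1158, -3.7574]  P^+=[0.8153 0.0889; 0.0889 0.6106]
step 3: x^-=[-2.8297, -3.7574]  P^-=[1.1011 0.1989; 0.1989 0.8006]  H_jac=[-0.9517 0.0000; 0.0000 -0.5776]  S=[1.2074 0.1363; 0.1363 0.6871]  K=[-0.8685 0.0051; -0.0826 -0.6566]  nu=[0.9969, 2.4563]  x^+=[-3.6829, -5.4526]  P^+=[0.1915 0.0369; 0.0369 0.4813]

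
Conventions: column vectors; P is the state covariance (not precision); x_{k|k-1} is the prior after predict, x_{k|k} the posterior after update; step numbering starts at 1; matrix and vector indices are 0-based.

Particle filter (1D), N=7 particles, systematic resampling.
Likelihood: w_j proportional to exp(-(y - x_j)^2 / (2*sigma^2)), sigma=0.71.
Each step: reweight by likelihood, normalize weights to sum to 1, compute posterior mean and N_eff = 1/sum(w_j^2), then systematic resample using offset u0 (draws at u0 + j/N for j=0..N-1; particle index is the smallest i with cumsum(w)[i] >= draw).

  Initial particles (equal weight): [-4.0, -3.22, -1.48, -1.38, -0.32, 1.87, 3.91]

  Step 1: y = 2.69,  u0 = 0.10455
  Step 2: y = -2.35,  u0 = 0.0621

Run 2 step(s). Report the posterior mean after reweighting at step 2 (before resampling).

step 1: w=[0.0000, 0.0000, 0.0000, 0.0000, 0.0002, 0.6919, 0.3080]  mean=2.4979  Neff=1.7436  idx=[5, 5, 5, 5, 5, 6, 6]
step 2: w=[0.2000, 0.2000, 0.2000, 0.2000, 0.2000, 0.0000, 0.0000]  mean=1.8700  Neff=5.0000  idx=[0, 1, 1, 2, 3, 3, 4]

post_mean = 1.8700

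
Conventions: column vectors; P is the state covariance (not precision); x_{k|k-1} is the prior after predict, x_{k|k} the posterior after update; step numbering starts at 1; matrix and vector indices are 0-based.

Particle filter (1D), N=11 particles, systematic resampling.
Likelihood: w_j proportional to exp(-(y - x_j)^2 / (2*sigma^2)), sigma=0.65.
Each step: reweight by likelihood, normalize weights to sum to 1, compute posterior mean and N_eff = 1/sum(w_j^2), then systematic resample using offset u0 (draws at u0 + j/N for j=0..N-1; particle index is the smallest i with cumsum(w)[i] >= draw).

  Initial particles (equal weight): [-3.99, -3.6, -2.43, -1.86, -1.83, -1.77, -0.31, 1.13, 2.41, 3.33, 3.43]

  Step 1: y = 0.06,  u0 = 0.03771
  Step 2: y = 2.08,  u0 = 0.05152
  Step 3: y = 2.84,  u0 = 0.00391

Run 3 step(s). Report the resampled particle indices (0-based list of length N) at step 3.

resampled_idx = [0, 1, 2, 3, 4, 5, 6, 7, 8, 9, 10]

step 1: w=[0.0000, 0.0000, 0.0006, 0.0110, 0.0126, 0.0164, 0.7351, 0.2230, 0.0013, 0.0000, 0.0000]  mean=-0.0469  Neff=1.6929  idx=[5, 6, 6, 6, 6, 6, 6, 6, 6, 7, 7]
step 2: w=[0.0000, 0.0017, 0.0017, 0.0017, 0.0017, 0.0017, 0.0017, 0.0017, 0.0017, 0.4933, 0.4933]  mean=1.1108  Neff=2.0542  idx=[9, 9, 9, 9, 9, 9, 10, 10, 10, 10, 10]
step 3: w=[0.0909, 0.0909, 0.0909, 0.0909, 0.0909, 0.0909, 0.0909, 0.0909, 0.0909, 0.0909, 0.0909]  mean=1.1300  Neff=11.0000  idx=[0, 1, 2, 3, 4, 5, 6, 7, 8, 9, 10]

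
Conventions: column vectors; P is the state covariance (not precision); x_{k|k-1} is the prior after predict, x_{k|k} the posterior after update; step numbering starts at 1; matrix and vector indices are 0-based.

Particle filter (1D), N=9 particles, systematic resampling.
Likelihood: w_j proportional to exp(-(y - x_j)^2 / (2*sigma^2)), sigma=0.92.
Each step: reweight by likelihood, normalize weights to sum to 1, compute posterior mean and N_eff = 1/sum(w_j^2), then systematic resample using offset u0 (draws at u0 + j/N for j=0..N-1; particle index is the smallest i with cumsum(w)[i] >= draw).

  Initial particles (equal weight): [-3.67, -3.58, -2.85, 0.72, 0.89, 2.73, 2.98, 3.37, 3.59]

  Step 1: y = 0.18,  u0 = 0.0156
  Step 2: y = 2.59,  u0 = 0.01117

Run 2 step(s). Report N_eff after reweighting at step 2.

N_eff = 8.7181

step 1: w=[0.0001, 0.0001, 0.0027, 0.5184, 0.4573, 0.0132, 0.0060, 0.0015, 0.0006]  mean=0.8330  Neff=2.0918  idx=[3, 3, 3, 3, 3, 4, 4, 4, 4]
step 2: w=[0.0932, 0.0932, 0.0932, 0.0932, 0.0932, 0.1334, 0.1334, 0.1334, 0.1334]  mean=0.8107  Neff=8.7181  idx=[0, 1, 2, 3, 4, 5, 6, 7, 8]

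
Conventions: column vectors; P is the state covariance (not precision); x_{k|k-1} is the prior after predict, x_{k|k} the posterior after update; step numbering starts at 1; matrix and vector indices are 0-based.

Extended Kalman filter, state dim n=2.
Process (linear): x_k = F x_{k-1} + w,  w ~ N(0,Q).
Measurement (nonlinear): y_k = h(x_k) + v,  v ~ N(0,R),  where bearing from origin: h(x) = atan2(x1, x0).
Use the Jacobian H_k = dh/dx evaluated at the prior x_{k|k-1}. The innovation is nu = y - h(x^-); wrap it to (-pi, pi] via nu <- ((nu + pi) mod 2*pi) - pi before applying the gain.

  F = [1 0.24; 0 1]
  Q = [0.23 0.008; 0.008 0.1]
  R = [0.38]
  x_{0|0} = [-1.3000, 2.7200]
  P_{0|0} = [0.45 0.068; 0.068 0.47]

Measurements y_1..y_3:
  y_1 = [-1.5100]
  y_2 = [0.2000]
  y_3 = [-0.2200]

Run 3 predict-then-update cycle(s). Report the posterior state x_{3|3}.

step 1: x^-=[-0.6472, 2.7200]  P^-=[0.7397 0.1888; 0.1888 0.5700]  H_jac=[-0.3479 -0.0828]  S=[0.4843]  K=[-0.5637; -0.2331]  nu=[2.9688]  x^+=[-2.3206, 2.0281]  P^+=[0.5858 0.1252; 0.1252 0.5437]
step 2: x^-=[-1.8339, 2.0281]  P^-=[0.9072 0.2637; 0.2637 0.6437]  H_jac=[-0.2713 -0.2453]  S=[0.5206]  K=[-0.5970; -0.4407]  nu=[-2.1060]  x^+=[-0.5767, 2.9562]  P^+=[0.7217 0.1267; 0.1267 0.5426]
step 3: x^-=[0.1328, 2.9562]  P^-=[1.0438 0.2649; 0.2649 0.6426]  H_jac=[-0.3376 0.0152]  S=[0.4964]  K=[-0.7018; -0.1605]  nu=[-1.7459]  x^+=[1.3580, 3.2365]  P^+=[0.7993 0.2090; 0.2090 0.6298]

x_post = [1.3580, 3.2365]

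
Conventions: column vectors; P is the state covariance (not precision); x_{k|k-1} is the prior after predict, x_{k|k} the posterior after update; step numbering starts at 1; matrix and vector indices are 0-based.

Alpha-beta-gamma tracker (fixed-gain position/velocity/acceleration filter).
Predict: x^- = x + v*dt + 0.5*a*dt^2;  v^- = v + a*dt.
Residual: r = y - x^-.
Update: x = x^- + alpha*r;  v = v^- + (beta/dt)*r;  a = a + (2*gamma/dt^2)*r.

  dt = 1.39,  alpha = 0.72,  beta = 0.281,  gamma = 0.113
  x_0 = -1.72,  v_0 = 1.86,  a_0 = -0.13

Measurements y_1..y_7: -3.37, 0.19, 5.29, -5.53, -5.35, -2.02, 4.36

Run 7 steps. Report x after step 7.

step 1: x_pred=0.7398  r=-4.1098  x^+=-2.2193  v^+=0.8485  a^+=-0.6107
step 2: x_pred=-1.6299  r=1.8199  x^+=-0.3196  v^+=0.3675  a^+=-0.3979
step 3: x_pred=-0.1932  r=5.4832  x^+=3.7547  v^+=0.9229  a^+=0.2435
step 4: x_pred=5.2728  r=-10.8028  x^+=-2.5052  v^+=-0.9225  a^+=-1.0201
step 5: x_pred=-4.7729  r=-0.5771  x^+=-5.1884  v^+=-2.4571  a^+=-1.0876
step 6: x_pred=-9.6545  r=7.6345  x^+=-4.1576  v^+=-2.4255  a^+=-0.1946
step 7: x_pred=-7.7171  r=12.0771  x^+=0.9784  v^+=-0.2545  a^+=1.2181

x_post = 0.9784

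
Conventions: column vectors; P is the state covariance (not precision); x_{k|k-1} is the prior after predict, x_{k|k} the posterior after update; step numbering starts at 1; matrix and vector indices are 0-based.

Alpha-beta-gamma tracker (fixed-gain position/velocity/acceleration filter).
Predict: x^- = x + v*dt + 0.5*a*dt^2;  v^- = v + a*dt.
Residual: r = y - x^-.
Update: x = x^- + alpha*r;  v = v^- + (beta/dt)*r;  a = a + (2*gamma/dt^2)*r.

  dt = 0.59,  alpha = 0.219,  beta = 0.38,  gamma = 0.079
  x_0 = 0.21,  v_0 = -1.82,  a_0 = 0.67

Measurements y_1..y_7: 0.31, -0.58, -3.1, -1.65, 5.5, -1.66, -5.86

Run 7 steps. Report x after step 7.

x_post = 1.7231

step 1: x_pred=-0.7472  r=1.0572  x^+=-0.5157  v^+=-0.7438  a^+=1.1498
step 2: x_pred=-0.7544  r=0.1744  x^+=-0.7162  v^+=0.0469  a^+=1.2290
step 3: x_pred=-0.4746  r=-2.6254  x^+=-1.0496  v^+=-0.9189  a^+=0.0373
step 4: x_pred=-1.5852  r=-0.0648  x^+=-1.5994  v^+=-0.9386  a^+=0.0079
step 5: x_pred=-2.1518  r=7.6518  x^+=-0.4761  v^+=3.9944  a^+=3.4810
step 6: x_pred=2.4865  r=-4.1465  x^+=1.5784  v^+=3.3775  a^+=1.5990
step 7: x_pred=3.8495  r=-9.7095  x^+=1.7231  v^+=-1.9326  a^+=-2.8081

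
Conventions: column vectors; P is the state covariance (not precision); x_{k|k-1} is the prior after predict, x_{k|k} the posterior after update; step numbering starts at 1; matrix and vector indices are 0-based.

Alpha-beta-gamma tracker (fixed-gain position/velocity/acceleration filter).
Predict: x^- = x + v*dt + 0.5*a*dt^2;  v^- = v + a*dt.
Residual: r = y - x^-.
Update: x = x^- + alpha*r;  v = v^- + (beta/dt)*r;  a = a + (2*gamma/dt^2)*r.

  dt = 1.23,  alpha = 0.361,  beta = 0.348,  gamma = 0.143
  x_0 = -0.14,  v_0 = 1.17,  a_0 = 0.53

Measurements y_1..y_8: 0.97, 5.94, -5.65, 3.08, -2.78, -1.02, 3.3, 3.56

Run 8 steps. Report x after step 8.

x_post = -1.9275

step 1: x_pred=1.7000  r=-0.7300  x^+=1.4365  v^+=1.6154  a^+=0.3920
step 2: x_pred=3.7199  r=2.2201  x^+=4.5214  v^+=2.7256  a^+=0.8117
step 3: x_pred=8.4879  r=-14.1379  x^+=3.3841  v^+=-0.2760  a^+=-1.8610
step 4: x_pred=1.6369  r=1.4431  x^+=2.1579  v^+=-2.1567  a^+=-1.5882
step 5: x_pred=-1.6962  r=-1.0838  x^+=-2.0874  v^+=-4.4167  a^+=-1.7930
step 6: x_pred=-8.8764  r=7.8564  x^+=-6.0402  v^+=-4.3994  a^+=-0.3079
step 7: x_pred=-11.6844  r=14.9844  x^+=-6.2750  v^+=-0.5386  a^+=2.5248
step 8: x_pred=-5.0276  r=8.5876  x^+=-1.9275  v^+=4.9966  a^+=4.1482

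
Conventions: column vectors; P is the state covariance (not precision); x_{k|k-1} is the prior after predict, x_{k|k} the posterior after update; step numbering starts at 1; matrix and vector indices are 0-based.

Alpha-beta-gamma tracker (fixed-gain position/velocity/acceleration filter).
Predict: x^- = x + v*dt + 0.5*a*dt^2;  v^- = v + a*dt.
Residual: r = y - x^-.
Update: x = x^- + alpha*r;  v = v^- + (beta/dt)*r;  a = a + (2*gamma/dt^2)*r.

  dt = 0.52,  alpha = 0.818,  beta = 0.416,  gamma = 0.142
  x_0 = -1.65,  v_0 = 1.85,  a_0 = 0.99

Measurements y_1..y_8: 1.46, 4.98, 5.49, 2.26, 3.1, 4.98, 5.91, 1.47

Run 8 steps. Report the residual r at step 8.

resid = -3.2644

step 1: x_pred=-0.5542  r=2.0142  x^+=1.0934  v^+=3.9761  a^+=3.1055
step 2: x_pred=3.5809  r=1.3991  x^+=4.7254  v^+=6.7103  a^+=4.5750
step 3: x_pred=8.8332  r=-3.3432  x^+=6.0985  v^+=6.4147  a^+=1.0636
step 4: x_pred=9.5779  r=-7.3179  x^+=3.5919  v^+=1.1134  a^+=-6.6224
step 5: x_pred=3.2755  r=-0.1755  x^+=3.1319  v^+=-2.4706  a^+=-6.8067
step 6: x_pred=0.9270  r=4.0530  x^+=4.2423  v^+=-2.7676  a^+=-2.5498
step 7: x_pred=2.4584  r=3.4516  x^+=5.2818  v^+=-1.3323  a^+=1.0754
step 8: x_pred=4.7344  r=-3.2644  x^+=2.0641  v^+=-3.3846  a^+=-2.3532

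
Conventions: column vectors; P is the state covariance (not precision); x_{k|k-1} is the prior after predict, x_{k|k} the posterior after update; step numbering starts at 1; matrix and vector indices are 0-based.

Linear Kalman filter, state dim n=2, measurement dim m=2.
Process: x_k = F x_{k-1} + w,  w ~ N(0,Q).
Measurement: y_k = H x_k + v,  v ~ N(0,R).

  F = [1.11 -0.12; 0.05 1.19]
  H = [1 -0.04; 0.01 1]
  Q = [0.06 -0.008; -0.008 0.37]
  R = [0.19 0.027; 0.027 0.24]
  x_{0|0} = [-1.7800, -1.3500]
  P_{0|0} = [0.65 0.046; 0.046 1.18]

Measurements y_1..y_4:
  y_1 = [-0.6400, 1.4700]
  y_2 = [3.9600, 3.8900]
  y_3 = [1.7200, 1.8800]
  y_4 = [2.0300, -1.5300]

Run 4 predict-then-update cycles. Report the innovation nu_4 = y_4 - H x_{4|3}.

step 1: x^-=[-1.8138, -1.6955]  P^-=[0.8656 -0.0799; -0.0799 2.0481]  S=[1.0653 -0.1262; -0.1262 2.2866]  K=[0.8172 0.0139; -0.0462 0.8928]  nu=[1.1060, 3.1836]  x^+=[-0.8657, 1.0958]  P^+=[0.1566 0.0238; 0.0238 0.2128]
step 2: x^-=[-1.0924, 1.2607]  P^-=[0.2497 0.0017; 0.0017 0.6746]  S=[0.4406 0.0042; 0.0042 0.9146]  K=[0.5665 0.0020; -0.0645 0.7378]  nu=[5.1028, 2.6402]  x^+=[1.8033, 2.8798]  P^+=[0.1083 0.0147; 0.0147 0.1752]
step 3: x^-=[1.6561, 3.5171]  P^-=[0.1920 -0.0077; -0.0077 0.6201]  S=[0.3836 -0.0036; -0.0036 0.8600]  K=[0.5013 -0.0046; -0.0780 0.7207]  nu=[0.2046, -1.6537]  x^+=[1.7663, 2.3094]  P^+=[0.0956 0.0115; 0.0115 0.1707]
step 4: x^-=[1.6835, 2.8365]  P^-=[0.1772 -0.0120; -0.0120 0.6134]  S=[0.3691 -0.0078; -0.0078 0.8532]  K=[0.4811 -0.0076; -0.0839 0.7181]  nu=[0.4600, -4.3834]  x^+=[1.9382, -0.3495]  P^+=[0.0916 0.0102; 0.0102 0.1700]

innov = [0.4600, -4.3834]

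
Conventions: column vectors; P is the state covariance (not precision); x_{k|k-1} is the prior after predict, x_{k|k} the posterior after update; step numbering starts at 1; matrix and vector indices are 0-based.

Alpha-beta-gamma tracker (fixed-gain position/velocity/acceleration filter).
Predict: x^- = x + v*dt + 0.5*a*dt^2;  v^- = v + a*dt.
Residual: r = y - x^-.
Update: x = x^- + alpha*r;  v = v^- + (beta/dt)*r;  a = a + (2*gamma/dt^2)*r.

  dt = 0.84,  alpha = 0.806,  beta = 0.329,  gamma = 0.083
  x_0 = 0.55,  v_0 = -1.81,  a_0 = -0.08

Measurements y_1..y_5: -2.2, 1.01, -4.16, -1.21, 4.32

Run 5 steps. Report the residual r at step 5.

step 1: x_pred=-0.9986  r=-1.2014  x^+=-1.9669  v^+=-2.3477  a^+=-0.3626
step 2: x_pred=-4.0670  r=5.0770  x^+=0.0251  v^+=-0.6639  a^+=0.8318
step 3: x_pred=-0.2391  r=-3.9209  x^+=-3.3994  v^+=-1.5009  a^+=-0.0906
step 4: x_pred=-4.6921  r=3.4821  x^+=-1.8855  v^+=-0.2132  a^+=0.7285
step 5: x_pred=-1.8076  r=6.1276  x^+=3.1313  v^+=2.7987  a^+=2.1701

resid = 6.1276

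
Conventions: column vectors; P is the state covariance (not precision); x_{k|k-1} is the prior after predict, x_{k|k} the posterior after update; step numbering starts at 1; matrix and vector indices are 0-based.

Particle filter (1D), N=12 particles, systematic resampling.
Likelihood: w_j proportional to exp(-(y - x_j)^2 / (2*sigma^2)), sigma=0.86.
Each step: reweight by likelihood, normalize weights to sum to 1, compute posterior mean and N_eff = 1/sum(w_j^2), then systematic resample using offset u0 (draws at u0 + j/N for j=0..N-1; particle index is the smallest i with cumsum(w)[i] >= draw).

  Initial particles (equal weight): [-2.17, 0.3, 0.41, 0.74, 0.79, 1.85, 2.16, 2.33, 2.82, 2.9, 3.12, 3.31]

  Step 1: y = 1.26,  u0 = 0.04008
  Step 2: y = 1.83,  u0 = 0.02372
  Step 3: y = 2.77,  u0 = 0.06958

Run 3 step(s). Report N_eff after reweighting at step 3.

N_eff = 7.4603

step 1: w=[0.0001, 0.1034, 0.1184, 0.1607, 0.1661, 0.1524, 0.1116, 0.0890, 0.0372, 0.0313, 0.0186, 0.0113]  mean=1.3508  Neff=8.0286  idx=[1, 2, 2, 3, 3, 4, 4, 5, 6, 6, 7, 9]
step 2: w=[0.0305, 0.0380, 0.0380, 0.0665, 0.0665, 0.0714, 0.0714, 0.1483, 0.1379, 0.1379, 0.1253, 0.0684]  mean=1.6119  Neff=9.6850  idx=[0, 3, 4, 5, 6, 7, 7, 8, 9, 9, 10, 11]
step 3: w=[0.0029, 0.0110, 0.0110, 0.0126, 0.0126, 0.1006, 0.1006, 0.1387, 0.1387, 0.1387, 0.1564, 0.1763]  mean=2.1836  Neff=7.4603  idx=[5, 6, 6, 7, 8, 8, 9, 9, 10, 10, 11, 11]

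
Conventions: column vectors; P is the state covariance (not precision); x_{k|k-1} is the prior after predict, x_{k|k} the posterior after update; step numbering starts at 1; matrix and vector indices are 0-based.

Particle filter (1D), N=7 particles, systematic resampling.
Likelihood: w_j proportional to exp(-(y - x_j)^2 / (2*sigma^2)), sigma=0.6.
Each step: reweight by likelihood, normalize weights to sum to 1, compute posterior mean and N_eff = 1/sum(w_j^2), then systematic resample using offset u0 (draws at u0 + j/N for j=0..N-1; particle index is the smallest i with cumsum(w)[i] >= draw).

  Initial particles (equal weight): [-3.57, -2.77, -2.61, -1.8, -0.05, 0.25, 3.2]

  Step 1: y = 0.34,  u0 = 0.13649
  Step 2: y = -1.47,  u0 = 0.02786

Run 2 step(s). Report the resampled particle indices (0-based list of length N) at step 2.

resampled_idx = [0, 0, 1, 1, 2, 3, 5]

step 1: w=[0.0000, 0.0000, 0.0000, 0.0010, 0.4497, 0.5493, 0.0000]  mean=0.1131  Neff=1.9842  idx=[4, 4, 4, 5, 5, 5, 5]
step 2: w=[0.2450, 0.2450, 0.2450, 0.0662, 0.0662, 0.0662, 0.0662]  mean=0.0295  Neff=5.0590  idx=[0, 0, 1, 1, 2, 3, 5]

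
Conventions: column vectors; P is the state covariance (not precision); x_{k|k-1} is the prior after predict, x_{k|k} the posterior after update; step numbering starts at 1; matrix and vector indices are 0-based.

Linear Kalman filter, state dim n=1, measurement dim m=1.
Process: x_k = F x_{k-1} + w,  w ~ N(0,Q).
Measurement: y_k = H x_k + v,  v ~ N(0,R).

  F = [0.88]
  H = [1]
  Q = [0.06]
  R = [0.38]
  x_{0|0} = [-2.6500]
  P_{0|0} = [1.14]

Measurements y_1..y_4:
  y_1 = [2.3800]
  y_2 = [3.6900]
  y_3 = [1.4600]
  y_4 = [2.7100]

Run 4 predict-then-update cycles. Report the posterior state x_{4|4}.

x_post = [1.8474]

step 1: x^-=[-2.3320]  P^-=[0.9428]  S=[1.3228]  K=[0.7127]  nu=[4.7120]  x^+=[1.0264]  P^+=[0.2708]
step 2: x^-=[0.9032]  P^-=[0.2697]  S=[0.6497]  K=[0.4151]  nu=[2.7868]  x^+=[2.0602]  P^+=[0.1578]
step 3: x^-=[1.8129]  P^-=[0.1822]  S=[0.5622]  K=[0.3240]  nu=[-0.3529]  x^+=[1.6986]  P^+=[0.1231]
step 4: x^-=[1.4947]  P^-=[0.1554]  S=[0.5354]  K=[0.2902]  nu=[1.2153]  x^+=[1.8474]  P^+=[0.1103]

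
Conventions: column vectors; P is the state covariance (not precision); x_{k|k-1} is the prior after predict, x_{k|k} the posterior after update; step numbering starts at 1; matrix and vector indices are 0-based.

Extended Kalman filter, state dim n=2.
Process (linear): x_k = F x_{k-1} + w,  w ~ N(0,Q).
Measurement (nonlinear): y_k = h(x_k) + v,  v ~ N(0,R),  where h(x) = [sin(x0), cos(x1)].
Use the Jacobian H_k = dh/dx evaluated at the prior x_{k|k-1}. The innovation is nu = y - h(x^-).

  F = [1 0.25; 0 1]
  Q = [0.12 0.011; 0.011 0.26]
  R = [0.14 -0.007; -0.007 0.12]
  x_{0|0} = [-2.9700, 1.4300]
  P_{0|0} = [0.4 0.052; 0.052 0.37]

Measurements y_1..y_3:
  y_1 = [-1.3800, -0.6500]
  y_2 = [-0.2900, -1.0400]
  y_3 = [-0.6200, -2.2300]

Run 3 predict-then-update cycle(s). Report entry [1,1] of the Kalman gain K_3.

step 1: x^-=[-2.6125, 1.4300]  P^-=[0.5691 0.1555; 0.1555 0.6300]  H_jac=[-0.8633 0.0000; 0.0000 -0.9901]  S=[0.5641 0.1259; 0.1259 0.7376]  K=[-0.8570 -0.0624; -0.0512 -0.8369]  nu=[-0.8752, -0.7903]  x^+=[-1.8131, 2.1362]  P^+=[0.1385 0.0015; 0.0015 0.1011]
step 2: x^-=[-1.2790, 2.1362]  P^-=[0.2655 0.0378; 0.0378 0.3611]  H_jac=[0.2877 0.0000; 0.0000 -0.8444]  S=[0.1620 -0.0162; -0.0162 0.3774]  K=[0.4651 -0.0646; -0.0136 -0.8084]  nu=[0.6677, -0.5042]  x^+=[-0.9359, 2.5347]  P^+=[0.2280 0.0130; 0.0130 0.1148]
step 3: x^-=[-0.3022, 2.5347]  P^-=[0.3616 0.0527; 0.0527 0.3748]  H_jac=[0.9547 0.0000; 0.0000 -0.5703]  S=[0.4696 -0.0357; -0.0357 0.2419]  K=[0.7340 -0.0160; 0.0405 -0.8776]  nu=[-0.3224, -1.4086]  x^+=[-0.5163, 3.7579]  P^+=[0.1078 0.0124; 0.0124 0.1852]

K[1,1] = -0.8776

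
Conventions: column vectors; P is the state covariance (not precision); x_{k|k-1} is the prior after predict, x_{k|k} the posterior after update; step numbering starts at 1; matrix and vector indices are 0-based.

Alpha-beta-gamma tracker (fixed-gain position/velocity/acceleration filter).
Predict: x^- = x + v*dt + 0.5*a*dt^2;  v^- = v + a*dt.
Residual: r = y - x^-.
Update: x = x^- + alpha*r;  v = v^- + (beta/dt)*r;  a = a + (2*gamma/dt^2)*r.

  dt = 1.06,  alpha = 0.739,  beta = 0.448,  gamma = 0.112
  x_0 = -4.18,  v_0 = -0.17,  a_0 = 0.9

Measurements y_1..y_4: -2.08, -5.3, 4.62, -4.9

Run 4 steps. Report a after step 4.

a_post = -0.8131

step 1: x_pred=-3.8546  r=1.7746  x^+=-2.5432  v^+=1.5340  a^+=1.2538
step 2: x_pred=-0.2127  r=-5.0873  x^+=-3.9722  v^+=0.7129  a^+=0.2396
step 3: x_pred=-3.0819  r=7.7019  x^+=2.6098  v^+=4.2220  a^+=1.7750
step 4: x_pred=8.0824  r=-12.9824  x^+=-1.5116  v^+=0.6167  a^+=-0.8131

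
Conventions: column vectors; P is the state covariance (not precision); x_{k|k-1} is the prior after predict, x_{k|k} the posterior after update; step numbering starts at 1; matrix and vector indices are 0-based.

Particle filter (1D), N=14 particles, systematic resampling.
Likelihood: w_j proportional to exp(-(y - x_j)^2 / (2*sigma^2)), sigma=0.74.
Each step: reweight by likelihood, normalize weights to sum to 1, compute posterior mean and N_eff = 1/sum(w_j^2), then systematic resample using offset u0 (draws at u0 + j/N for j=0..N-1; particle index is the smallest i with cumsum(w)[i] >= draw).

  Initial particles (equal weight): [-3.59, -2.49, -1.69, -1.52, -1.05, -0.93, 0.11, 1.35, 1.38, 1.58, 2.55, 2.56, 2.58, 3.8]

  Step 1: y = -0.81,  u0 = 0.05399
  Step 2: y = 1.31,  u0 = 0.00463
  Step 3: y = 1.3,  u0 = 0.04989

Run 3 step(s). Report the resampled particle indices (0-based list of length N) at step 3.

step 1: w=[0.0002, 0.0209, 0.1358, 0.1738, 0.2613, 0.2718, 0.1272, 0.0039, 0.0035, 0.0015, 0.0000, 0.0000, 0.0000, 0.0000]  mean=-1.0475  Neff=4.8196  idx=[2, 2, 3, 3, 4, 4, 4, 4, 5, 5, 5, 5, 6, 6]
step 2: w=[0.0004, 0.0004, 0.0011, 0.0011, 0.0102, 0.0102, 0.0102, 0.0102, 0.0169, 0.0169, 0.0169, 0.0169, 0.4441, 0.4441]  mean=-0.0131  Neff=2.5250  idx=[4, 9, 12, 12, 12, 12, 12, 12, 13, 13, 13, 13, 13, 13]
step 3: w=[0.0020, 0.0032, 0.0829, 0.0829, 0.0829, 0.0829, 0.0829, 0.0829, 0.0829, 0.0829, 0.0829, 0.0829, 0.0829, 0.0829]  mean=0.1044  Neff=12.1230  idx=[2, 3, 4, 5, 5, 6, 7, 8, 9, 10, 11, 12, 12, 13]

resampled_idx = [2, 3, 4, 5, 5, 6, 7, 8, 9, 10, 11, 12, 12, 13]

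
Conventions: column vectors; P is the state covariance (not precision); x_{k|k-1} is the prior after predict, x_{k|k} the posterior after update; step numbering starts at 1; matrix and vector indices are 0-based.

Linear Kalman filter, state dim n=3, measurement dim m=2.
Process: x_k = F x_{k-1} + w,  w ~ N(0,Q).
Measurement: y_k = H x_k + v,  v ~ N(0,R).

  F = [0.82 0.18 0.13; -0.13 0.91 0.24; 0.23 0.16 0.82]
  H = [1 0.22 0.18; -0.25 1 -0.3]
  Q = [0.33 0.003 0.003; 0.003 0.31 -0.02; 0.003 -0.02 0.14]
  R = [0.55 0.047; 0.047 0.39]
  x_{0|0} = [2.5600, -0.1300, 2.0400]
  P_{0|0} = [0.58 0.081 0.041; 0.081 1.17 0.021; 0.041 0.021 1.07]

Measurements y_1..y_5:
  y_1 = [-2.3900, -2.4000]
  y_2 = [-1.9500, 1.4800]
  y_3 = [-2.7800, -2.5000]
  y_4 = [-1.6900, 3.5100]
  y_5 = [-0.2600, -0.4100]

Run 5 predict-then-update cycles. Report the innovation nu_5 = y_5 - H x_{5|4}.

step 1: x^-=[2.3410, 0.0385, 2.2408]  P^-=[0.8096 0.2355 0.3065; 0.2355 1.3378 0.3732; 0.3065 0.3732 0.9470]  S=[1.6986 0.2471; 0.2471 1.5679]  K=[0.5579 -0.1255; 0.2489 0.7050; 0.3357 -0.0449]  nu=[-5.1428, -1.1810]  x^+=[-0.3799, -2.0742, 0.5676]  P^+=[0.2909 0.0489 -0.0039; 0.0489 0.3665 0.2253; -0.0039 0.2253 0.7600]
step 2: x^-=[-0.6111, -1.7019, 0.0462]  P^-=[0.5745 0.1267 0.1931; 0.1267 0.7492 0.3604; 0.1931 0.3604 0.7370]  S=[1.3384 0.1226; 0.1226 0.9908]  K=[0.4885 -0.1360; 0.2124 0.5888; 0.2976 0.0550]  nu=[-0.9728, 3.0429]  x^+=[-1.5000, -0.1168, -0.0759]  P^+=[0.2531 0.0355 0.0076; 0.0355 0.3147 0.2208; 0.0076 0.2208 0.6115]
step 3: x^-=[-1.2609, 0.0705, -0.4259]  P^-=[0.5431 0.1093 0.1736; 0.1093 0.6977 0.3181; 0.1736 0.3181 0.6360]  S=[1.2833 0.1100; 0.1100 0.9594]  K=[0.4780 -0.1367; 0.2000 0.5763; 0.2742 0.0560]  nu=[-1.4579, -3.0135]  x^+=[-1.5459, -1.9578, -0.9945]  P^+=[0.2463 0.0349 0.0139; 0.0349 0.3023 0.1981; 0.0139 0.1981 0.5331]
step 4: x^-=[-1.7493, -1.8193, -1.4843]  P^-=[0.5370 0.1026 0.1642; 0.1026 0.6727 0.2829; 0.1642 0.2829 0.5790]  S=[1.2650 0.1021; 0.1021 0.9519]  K=[0.4767 -0.1361; 0.1924 0.5699; 0.2578 0.0439]  nu=[0.7268, 4.4467]  x^+=[-2.0079, 0.8547, -1.1015]  P^+=[0.2452 0.0354 0.0158; 0.0354 0.2943 0.1805; 0.0158 0.1805 0.4908]
step 5: x^-=[-1.6359, 0.7744, -1.2283]  P^-=[0.5349 0.0979 0.1576; 0.0979 0.6556 0.2595; 0.1576 0.2595 0.5464]  S=[1.2548 0.0957; 0.0957 0.9471]  K=[0.4765 -0.1359; 0.1871 0.5652; 0.2469 0.0344]  nu=[1.4266, -1.9619]  x^+=[-0.6895, -0.0675, -0.9436]  P^+=[0.2450 0.0355 0.0161; 0.0355 0.2888 0.1692; 0.0161 0.1692 0.4672]

innov = [1.4266, -1.9619]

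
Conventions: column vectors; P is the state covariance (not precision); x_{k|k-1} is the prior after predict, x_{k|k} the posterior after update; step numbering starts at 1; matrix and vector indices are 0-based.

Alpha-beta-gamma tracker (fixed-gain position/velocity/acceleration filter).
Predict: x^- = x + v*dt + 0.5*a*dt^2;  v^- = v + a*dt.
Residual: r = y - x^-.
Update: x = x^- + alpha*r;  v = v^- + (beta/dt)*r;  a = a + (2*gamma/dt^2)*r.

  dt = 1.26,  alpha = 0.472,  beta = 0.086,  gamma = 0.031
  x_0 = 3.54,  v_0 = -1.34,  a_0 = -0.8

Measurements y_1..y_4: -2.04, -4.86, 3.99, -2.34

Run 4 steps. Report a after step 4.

step 1: x_pred=1.2166  r=-3.2566  x^+=-0.3205  v^+=-2.5703  a^+=-0.9272
step 2: x_pred=-4.2951  r=-0.5649  x^+=-4.5617  v^+=-3.7771  a^+=-0.9492
step 3: x_pred=-10.0743  r=14.0643  x^+=-3.4360  v^+=-4.0132  a^+=-0.4000
step 4: x_pred=-8.8101  r=6.4701  x^+=-5.7562  v^+=-4.0755  a^+=-0.1473

a_post = -0.1473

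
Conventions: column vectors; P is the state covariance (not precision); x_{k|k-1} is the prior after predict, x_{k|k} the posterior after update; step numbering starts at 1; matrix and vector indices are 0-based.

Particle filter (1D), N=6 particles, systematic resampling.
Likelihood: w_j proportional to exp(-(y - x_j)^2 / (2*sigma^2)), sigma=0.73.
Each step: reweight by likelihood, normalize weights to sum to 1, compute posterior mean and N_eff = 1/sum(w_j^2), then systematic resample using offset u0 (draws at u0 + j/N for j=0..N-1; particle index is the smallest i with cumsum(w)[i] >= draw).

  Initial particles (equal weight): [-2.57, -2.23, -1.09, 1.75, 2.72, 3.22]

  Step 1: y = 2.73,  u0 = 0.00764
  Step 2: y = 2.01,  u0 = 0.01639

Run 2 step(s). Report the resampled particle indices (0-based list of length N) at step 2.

step 1: w=[0.0000, 0.0000, 0.0000, 0.1842, 0.4536, 0.3621]  mean=2.7224  Neff=2.6964  idx=[3, 3, 4, 4, 5, 5]
step 2: w=[0.2586, 0.2586, 0.1717, 0.1717, 0.0697, 0.0697]  mean=2.2881  Neff=4.9408  idx=[0, 0, 1, 1, 2, 3]

resampled_idx = [0, 0, 1, 1, 2, 3]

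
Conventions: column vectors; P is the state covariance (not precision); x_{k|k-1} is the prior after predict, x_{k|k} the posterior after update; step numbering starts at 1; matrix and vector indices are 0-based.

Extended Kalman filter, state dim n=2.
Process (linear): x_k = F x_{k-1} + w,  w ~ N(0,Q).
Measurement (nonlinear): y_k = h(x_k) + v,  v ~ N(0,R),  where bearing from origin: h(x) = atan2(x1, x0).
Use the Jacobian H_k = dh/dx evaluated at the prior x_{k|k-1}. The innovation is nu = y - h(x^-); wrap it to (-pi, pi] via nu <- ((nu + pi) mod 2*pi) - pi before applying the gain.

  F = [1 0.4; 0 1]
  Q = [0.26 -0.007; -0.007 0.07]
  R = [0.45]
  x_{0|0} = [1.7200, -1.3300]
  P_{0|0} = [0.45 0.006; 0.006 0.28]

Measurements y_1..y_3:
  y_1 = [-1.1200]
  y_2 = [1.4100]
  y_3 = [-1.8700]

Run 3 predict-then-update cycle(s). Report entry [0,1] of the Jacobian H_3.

step 1: x^-=[1.1880, -1.3300]  P^-=[0.7596 0.1110; 0.1110 0.3500]  H_jac=[0.4182 0.3736]  S=[0.6664]  K=[0.5389; 0.2659]  nu=[-0.2783]  x^+=[1.0380, -1.4040]  P^+=[0.5660 0.0155; 0.0155 0.3029]
step 2: x^-=[0.4764, -1.4040]  P^-=[0.8869 0.1297; 0.1297 0.3729]  H_jac=[0.6387 0.2167]  S=[0.8652]  K=[0.6872; 0.1891]  nu=[2.6536]  x^+=[2.3000, -0.9021]  P^+=[0.4783 0.0172; 0.0172 0.3419]
step 3: x^-=[1.9392, -0.9021]  P^-=[0.8068 0.1470; 0.1470 0.4119]  H_jac=[0.1972 0.4239]  S=[0.5800]  K=[0.3818; 0.3511]  nu=[-1.4346]  x^+=[1.3915, -1.4057]  P^+=[0.7223 0.0693; 0.0693 0.3405]

H_jac[0,1] = 0.4239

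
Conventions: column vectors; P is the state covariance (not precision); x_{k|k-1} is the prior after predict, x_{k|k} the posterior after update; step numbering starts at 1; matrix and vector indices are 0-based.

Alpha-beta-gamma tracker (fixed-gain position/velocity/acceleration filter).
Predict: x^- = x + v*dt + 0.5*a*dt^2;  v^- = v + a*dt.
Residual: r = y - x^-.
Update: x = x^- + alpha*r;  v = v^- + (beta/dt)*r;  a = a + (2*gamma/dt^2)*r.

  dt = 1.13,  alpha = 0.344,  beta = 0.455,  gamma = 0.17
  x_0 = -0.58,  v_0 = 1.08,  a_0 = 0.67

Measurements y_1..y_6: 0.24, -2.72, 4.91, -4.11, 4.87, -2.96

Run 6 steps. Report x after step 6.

x_post = -1.1406

step 1: x_pred=1.0682  r=-0.8282  x^+=0.7833  v^+=1.5036  a^+=0.4495
step 2: x_pred=2.7694  r=-5.4894  x^+=0.8810  v^+=-0.1988  a^+=-1.0122
step 3: x_pred=0.0102  r=4.8998  x^+=1.6957  v^+=0.6304  a^+=0.2925
step 4: x_pred=2.5949  r=-6.7049  x^+=0.2884  v^+=-1.7388  a^+=-1.4928
step 5: x_pred=-2.6295  r=7.4995  x^+=-0.0497  v^+=-0.4059  a^+=0.5041
step 6: x_pred=-0.1866  r=-2.7734  x^+=-1.1406  v^+=-0.9530  a^+=-0.2344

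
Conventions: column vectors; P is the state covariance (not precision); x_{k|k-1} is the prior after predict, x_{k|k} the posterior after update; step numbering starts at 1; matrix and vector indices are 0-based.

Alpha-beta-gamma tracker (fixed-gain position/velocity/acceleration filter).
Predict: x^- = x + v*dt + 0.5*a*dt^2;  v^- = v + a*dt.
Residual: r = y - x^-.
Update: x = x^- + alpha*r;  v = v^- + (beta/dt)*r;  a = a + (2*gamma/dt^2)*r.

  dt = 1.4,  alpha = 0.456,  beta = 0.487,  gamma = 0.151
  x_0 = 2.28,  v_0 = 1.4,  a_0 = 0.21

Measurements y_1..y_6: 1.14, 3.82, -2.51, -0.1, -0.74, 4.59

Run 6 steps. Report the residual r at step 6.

step 1: x_pred=4.4458  r=-3.3058  x^+=2.9384  v^+=0.5441  a^+=-0.2994
step 2: x_pred=3.4067  r=0.4133  x^+=3.5951  v^+=0.2687  a^+=-0.2357
step 3: x_pred=3.7404  r=-6.2504  x^+=0.8902  v^+=-2.2355  a^+=-1.1987
step 4: x_pred=-3.4142  r=3.3142  x^+=-1.9029  v^+=-2.7608  a^+=-0.6881
step 5: x_pred=-6.4424  r=5.7024  x^+=-3.8421  v^+=-1.7405  a^+=0.1905
step 6: x_pred=-6.0921  r=10.6821  x^+=-1.2211  v^+=2.2421  a^+=1.8365

resid = 10.6821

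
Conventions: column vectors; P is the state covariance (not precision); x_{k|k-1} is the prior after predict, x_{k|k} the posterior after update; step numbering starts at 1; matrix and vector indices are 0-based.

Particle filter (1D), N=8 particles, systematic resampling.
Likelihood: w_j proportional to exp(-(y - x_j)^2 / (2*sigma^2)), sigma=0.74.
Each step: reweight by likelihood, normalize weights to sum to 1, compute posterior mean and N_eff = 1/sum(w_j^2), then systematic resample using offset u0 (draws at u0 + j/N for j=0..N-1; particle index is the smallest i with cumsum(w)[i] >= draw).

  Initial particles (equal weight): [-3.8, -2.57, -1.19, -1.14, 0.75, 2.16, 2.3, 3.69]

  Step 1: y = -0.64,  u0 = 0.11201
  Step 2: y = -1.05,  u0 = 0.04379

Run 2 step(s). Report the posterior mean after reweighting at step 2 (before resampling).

step 1: w=[0.0001, 0.0189, 0.4309, 0.4521, 0.0973, 0.0004, 0.0002, 0.0000]  mean=-1.0027  Neff=2.5005  idx=[2, 2, 2, 3, 3, 3, 3, 4]
step 2: w=[0.1409, 0.1409, 0.1409, 0.1424, 0.1424, 0.1424, 0.1424, 0.0074]  mean=-1.1471  Neff=7.1025  idx=[0, 1, 2, 2, 3, 4, 5, 6]

post_mean = -1.1471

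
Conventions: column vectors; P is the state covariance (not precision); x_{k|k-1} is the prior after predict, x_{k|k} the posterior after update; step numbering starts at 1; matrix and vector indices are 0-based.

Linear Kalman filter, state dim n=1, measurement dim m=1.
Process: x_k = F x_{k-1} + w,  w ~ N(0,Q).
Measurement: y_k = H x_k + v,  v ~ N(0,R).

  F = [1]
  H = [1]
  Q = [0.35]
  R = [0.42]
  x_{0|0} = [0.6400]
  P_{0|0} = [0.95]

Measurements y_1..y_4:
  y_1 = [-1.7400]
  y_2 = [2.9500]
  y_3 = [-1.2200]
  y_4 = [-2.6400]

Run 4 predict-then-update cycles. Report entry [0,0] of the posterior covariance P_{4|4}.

step 1: x^-=[0.6400]  P^-=[1.3000]  S=[1.7200]  K=[0.7558]  nu=[-2.3800]  x^+=[-1.1588]  P^+=[0.3174]
step 2: x^-=[-1.1588]  P^-=[0.6674]  S=[1.0874]  K=[0.6138]  nu=[4.1088]  x^+=[1.3631]  P^+=[0.2578]
step 3: x^-=[1.3631]  P^-=[0.6078]  S=[1.0278]  K=[0.5914]  nu=[-2.5831]  x^+=[-0.1644]  P^+=[0.2484]
step 4: x^-=[-0.1644]  P^-=[0.5984]  S=[1.0184]  K=[0.5876]  nu=[-2.4756]  x^+=[-1.6190]  P^+=[0.2468]

P_post[0,0] = 0.2468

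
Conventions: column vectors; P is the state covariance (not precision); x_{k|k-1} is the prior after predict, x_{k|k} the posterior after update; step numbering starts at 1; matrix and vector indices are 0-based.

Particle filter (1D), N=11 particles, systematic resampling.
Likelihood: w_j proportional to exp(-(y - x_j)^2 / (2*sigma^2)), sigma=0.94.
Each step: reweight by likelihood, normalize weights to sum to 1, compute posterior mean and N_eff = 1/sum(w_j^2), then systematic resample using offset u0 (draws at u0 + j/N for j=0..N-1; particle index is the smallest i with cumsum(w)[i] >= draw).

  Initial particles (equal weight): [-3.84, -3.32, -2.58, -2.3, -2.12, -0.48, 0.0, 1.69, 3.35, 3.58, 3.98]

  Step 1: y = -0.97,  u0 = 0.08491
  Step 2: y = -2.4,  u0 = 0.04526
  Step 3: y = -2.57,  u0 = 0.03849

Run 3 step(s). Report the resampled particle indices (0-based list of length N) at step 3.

resampled_idx = [0, 1, 2, 2, 3, 4, 5, 6, 7, 8, 9]

step 1: w=[0.0036, 0.0169, 0.0886, 0.1412, 0.1818, 0.3353, 0.2256, 0.0070, 0.0000, 0.0000, 0.0000]  mean=-1.1577  Neff=4.4542  idx=[2, 3, 4, 4, 5, 5, 5, 5, 6, 6, 7]
step 2: w=[0.2200, 0.2228, 0.2143, 0.2143, 0.0278, 0.0278, 0.0278, 0.0278, 0.0086, 0.0086, 0.0000]  mean=-2.0422  Neff=5.1769  idx=[0, 0, 1, 1, 1, 2, 2, 3, 3, 3, 6]
step 3: w=[0.1061, 0.1061, 0.1018, 0.1018, 0.1018, 0.0946, 0.0946, 0.0946, 0.0946, 0.0946, 0.0090]  mean=-2.2579  Neff=10.1506  idx=[0, 1, 2, 2, 3, 4, 5, 6, 7, 8, 9]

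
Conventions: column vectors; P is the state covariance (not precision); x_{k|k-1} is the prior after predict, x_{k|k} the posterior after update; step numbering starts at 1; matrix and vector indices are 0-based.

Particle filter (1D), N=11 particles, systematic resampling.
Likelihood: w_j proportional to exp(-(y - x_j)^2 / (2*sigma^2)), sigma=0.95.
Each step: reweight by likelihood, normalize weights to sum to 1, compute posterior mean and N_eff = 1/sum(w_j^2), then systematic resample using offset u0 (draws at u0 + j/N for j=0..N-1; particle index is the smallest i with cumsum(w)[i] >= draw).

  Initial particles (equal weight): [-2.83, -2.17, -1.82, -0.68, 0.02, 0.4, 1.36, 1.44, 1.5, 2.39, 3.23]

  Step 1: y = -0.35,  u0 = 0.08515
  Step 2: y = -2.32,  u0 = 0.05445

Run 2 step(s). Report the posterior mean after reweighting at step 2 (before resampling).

step 1: w=[0.0091, 0.0440, 0.0832, 0.2594, 0.2554, 0.2018, 0.0545, 0.0467, 0.0414, 0.0043, 0.0002]  mean=-0.1488  Neff=5.2896  idx=[2, 3, 3, 3, 4, 4, 4, 5, 5, 6, 8]
step 2: w=[0.5047, 0.1306, 0.1306, 0.1306, 0.0279, 0.0279, 0.0279, 0.0096, 0.0096, 0.0003, 0.0002]  mean=-1.1749  Neff=3.2425  idx=[0, 0, 0, 0, 0, 1, 1, 2, 3, 3, 6]

post_mean = -1.1749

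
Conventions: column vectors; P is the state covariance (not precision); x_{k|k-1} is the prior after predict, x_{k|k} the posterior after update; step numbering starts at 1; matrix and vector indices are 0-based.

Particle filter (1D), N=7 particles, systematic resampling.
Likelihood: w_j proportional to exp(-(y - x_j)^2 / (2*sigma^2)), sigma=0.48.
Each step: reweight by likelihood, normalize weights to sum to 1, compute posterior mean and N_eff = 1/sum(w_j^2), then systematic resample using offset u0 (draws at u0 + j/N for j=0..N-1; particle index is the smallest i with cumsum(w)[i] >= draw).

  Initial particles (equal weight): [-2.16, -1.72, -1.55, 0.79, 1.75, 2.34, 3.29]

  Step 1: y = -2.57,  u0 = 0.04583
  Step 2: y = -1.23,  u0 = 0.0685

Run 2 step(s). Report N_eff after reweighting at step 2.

N_eff = 4.1990

step 1: w=[0.6892, 0.2069, 0.1038, 0.0000, 0.0000, 0.0000, 0.0000]  mean=-2.0056  Neff=1.8916  idx=[0, 0, 0, 0, 0, 1, 2]
step 2: w=[0.0709, 0.0709, 0.0709, 0.0709, 0.0709, 0.2750, 0.3707]  mean=-1.8129  Neff=4.1990  idx=[0, 2, 4, 5, 6, 6, 6]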